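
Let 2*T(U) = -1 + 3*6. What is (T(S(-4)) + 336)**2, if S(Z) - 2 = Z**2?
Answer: 474721/4 ≈ 1.1868e+5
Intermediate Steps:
S(Z) = 2 + Z**2
T(U) = 17/2 (T(U) = (-1 + 3*6)/2 = (-1 + 18)/2 = (1/2)*17 = 17/2)
(T(S(-4)) + 336)**2 = (17/2 + 336)**2 = (689/2)**2 = 474721/4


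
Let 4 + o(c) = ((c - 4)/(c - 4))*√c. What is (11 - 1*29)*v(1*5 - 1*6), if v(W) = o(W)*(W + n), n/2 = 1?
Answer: 72 - 18*I ≈ 72.0 - 18.0*I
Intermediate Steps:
n = 2 (n = 2*1 = 2)
o(c) = -4 + √c (o(c) = -4 + ((c - 4)/(c - 4))*√c = -4 + ((-4 + c)/(-4 + c))*√c = -4 + 1*√c = -4 + √c)
v(W) = (2 + W)*(16 + W^(3/2) - 4*W - 4*√W)/(-4 + W) (v(W) = ((16 + W^(3/2) - 4*W - 4*√W)/(-4 + W))*(W + 2) = ((16 + W^(3/2) - 4*W - 4*√W)/(-4 + W))*(2 + W) = (2 + W)*(16 + W^(3/2) - 4*W - 4*√W)/(-4 + W))
(11 - 1*29)*v(1*5 - 1*6) = (11 - 1*29)*((2 + (1*5 - 1*6))*(16 + (1*5 - 1*6)^(3/2) - 4*(1*5 - 1*6) - 4*√(1*5 - 1*6))/(-4 + (1*5 - 1*6))) = (11 - 29)*((2 + (5 - 6))*(16 + (5 - 6)^(3/2) - 4*(5 - 6) - 4*√(5 - 6))/(-4 + (5 - 6))) = -18*(2 - 1)*(16 + (-1)^(3/2) - 4*(-1) - 4*I)/(-4 - 1) = -18*(16 - I + 4 - 4*I)/(-5) = -(-18)*(20 - 5*I)/5 = -18*(-4 + I) = 72 - 18*I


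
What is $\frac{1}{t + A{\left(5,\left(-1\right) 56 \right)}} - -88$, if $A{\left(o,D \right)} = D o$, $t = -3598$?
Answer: $\frac{341263}{3878} \approx 88.0$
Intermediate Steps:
$\frac{1}{t + A{\left(5,\left(-1\right) 56 \right)}} - -88 = \frac{1}{-3598 + \left(-1\right) 56 \cdot 5} - -88 = \frac{1}{-3598 - 280} + 88 = \frac{1}{-3878} + 88 = - \frac{1}{3878} + 88 = \frac{341263}{3878}$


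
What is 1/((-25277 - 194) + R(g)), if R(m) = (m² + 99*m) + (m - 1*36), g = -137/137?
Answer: -1/25606 ≈ -3.9053e-5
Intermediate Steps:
g = -1 (g = -137*1/137 = -1)
R(m) = -36 + m² + 100*m (R(m) = (m² + 99*m) + (m - 36) = (m² + 99*m) + (-36 + m) = -36 + m² + 100*m)
1/((-25277 - 194) + R(g)) = 1/((-25277 - 194) + (-36 + (-1)² + 100*(-1))) = 1/(-25471 + (-36 + 1 - 100)) = 1/(-25471 - 135) = 1/(-25606) = -1/25606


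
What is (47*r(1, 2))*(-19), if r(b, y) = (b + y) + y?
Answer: -4465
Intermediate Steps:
r(b, y) = b + 2*y
(47*r(1, 2))*(-19) = (47*(1 + 2*2))*(-19) = (47*(1 + 4))*(-19) = (47*5)*(-19) = 235*(-19) = -4465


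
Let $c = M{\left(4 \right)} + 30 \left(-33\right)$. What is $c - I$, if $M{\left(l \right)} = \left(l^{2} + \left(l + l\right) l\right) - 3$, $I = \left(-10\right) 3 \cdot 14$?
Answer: $-525$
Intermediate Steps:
$I = -420$ ($I = \left(-30\right) 14 = -420$)
$M{\left(l \right)} = -3 + 3 l^{2}$ ($M{\left(l \right)} = \left(l^{2} + 2 l l\right) - 3 = \left(l^{2} + 2 l^{2}\right) - 3 = 3 l^{2} - 3 = -3 + 3 l^{2}$)
$c = -945$ ($c = \left(-3 + 3 \cdot 4^{2}\right) + 30 \left(-33\right) = \left(-3 + 3 \cdot 16\right) - 990 = \left(-3 + 48\right) - 990 = 45 - 990 = -945$)
$c - I = -945 - -420 = -945 + 420 = -525$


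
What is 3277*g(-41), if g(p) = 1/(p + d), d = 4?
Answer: -3277/37 ≈ -88.568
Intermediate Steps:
g(p) = 1/(4 + p) (g(p) = 1/(p + 4) = 1/(4 + p))
3277*g(-41) = 3277/(4 - 41) = 3277/(-37) = 3277*(-1/37) = -3277/37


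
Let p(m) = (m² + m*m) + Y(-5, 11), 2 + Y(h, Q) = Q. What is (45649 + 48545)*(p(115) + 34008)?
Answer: 5695628598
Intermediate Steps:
Y(h, Q) = -2 + Q
p(m) = 9 + 2*m² (p(m) = (m² + m*m) + (-2 + 11) = (m² + m²) + 9 = 2*m² + 9 = 9 + 2*m²)
(45649 + 48545)*(p(115) + 34008) = (45649 + 48545)*((9 + 2*115²) + 34008) = 94194*((9 + 2*13225) + 34008) = 94194*((9 + 26450) + 34008) = 94194*(26459 + 34008) = 94194*60467 = 5695628598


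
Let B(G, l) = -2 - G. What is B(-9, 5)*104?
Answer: 728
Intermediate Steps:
B(-9, 5)*104 = (-2 - 1*(-9))*104 = (-2 + 9)*104 = 7*104 = 728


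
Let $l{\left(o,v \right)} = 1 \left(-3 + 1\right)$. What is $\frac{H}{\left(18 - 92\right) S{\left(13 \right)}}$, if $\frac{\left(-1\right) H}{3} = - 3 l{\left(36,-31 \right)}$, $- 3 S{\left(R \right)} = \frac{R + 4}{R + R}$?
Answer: $- \frac{702}{629} \approx -1.1161$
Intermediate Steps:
$S{\left(R \right)} = - \frac{4 + R}{6 R}$ ($S{\left(R \right)} = - \frac{\left(R + 4\right) \frac{1}{R + R}}{3} = - \frac{\left(4 + R\right) \frac{1}{2 R}}{3} = - \frac{\frac{1}{2} \frac{1}{R} \left(4 + R\right)}{3} = - \frac{4 + R}{6 R}$)
$l{\left(o,v \right)} = -2$ ($l{\left(o,v \right)} = 1 \left(-2\right) = -2$)
$H = -18$ ($H = - 3 \left(\left(-3\right) \left(-2\right)\right) = \left(-3\right) 6 = -18$)
$\frac{H}{\left(18 - 92\right) S{\left(13 \right)}} = - \frac{18}{\left(18 - 92\right) \frac{-4 - 13}{6 \cdot 13}} = - \frac{18}{\left(-74\right) \frac{1}{6} \cdot \frac{1}{13} \left(-4 - 13\right)} = - \frac{18}{\left(-74\right) \frac{1}{6} \cdot \frac{1}{13} \left(-17\right)} = - \frac{18}{\left(-74\right) \left(- \frac{17}{78}\right)} = - \frac{18}{\frac{629}{39}} = \left(-18\right) \frac{39}{629} = - \frac{702}{629}$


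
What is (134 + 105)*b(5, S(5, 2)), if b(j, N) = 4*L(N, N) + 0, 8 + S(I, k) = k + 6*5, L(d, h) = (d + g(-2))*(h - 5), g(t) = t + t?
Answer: 363280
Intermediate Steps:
g(t) = 2*t
L(d, h) = (-5 + h)*(-4 + d) (L(d, h) = (d + 2*(-2))*(h - 5) = (d - 4)*(-5 + h) = (-4 + d)*(-5 + h) = (-5 + h)*(-4 + d))
S(I, k) = 22 + k (S(I, k) = -8 + (k + 6*5) = -8 + (k + 30) = -8 + (30 + k) = 22 + k)
b(j, N) = 80 - 36*N + 4*N² (b(j, N) = 4*(20 - 5*N - 4*N + N*N) + 0 = 4*(20 - 5*N - 4*N + N²) + 0 = 4*(20 + N² - 9*N) + 0 = (80 - 36*N + 4*N²) + 0 = 80 - 36*N + 4*N²)
(134 + 105)*b(5, S(5, 2)) = (134 + 105)*(80 - 36*(22 + 2) + 4*(22 + 2)²) = 239*(80 - 36*24 + 4*24²) = 239*(80 - 864 + 4*576) = 239*(80 - 864 + 2304) = 239*1520 = 363280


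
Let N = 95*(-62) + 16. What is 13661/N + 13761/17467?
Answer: -157784573/102601158 ≈ -1.5378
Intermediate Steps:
N = -5874 (N = -5890 + 16 = -5874)
13661/N + 13761/17467 = 13661/(-5874) + 13761/17467 = 13661*(-1/5874) + 13761*(1/17467) = -13661/5874 + 13761/17467 = -157784573/102601158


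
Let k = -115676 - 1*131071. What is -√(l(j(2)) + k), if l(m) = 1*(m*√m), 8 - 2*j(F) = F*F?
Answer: -I*√(246747 - 2*√2) ≈ -496.73*I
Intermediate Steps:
j(F) = 4 - F²/2 (j(F) = 4 - F*F/2 = 4 - F²/2)
k = -246747 (k = -115676 - 131071 = -246747)
l(m) = m^(3/2) (l(m) = 1*m^(3/2) = m^(3/2))
-√(l(j(2)) + k) = -√((4 - ½*2²)^(3/2) - 246747) = -√((4 - ½*4)^(3/2) - 246747) = -√((4 - 2)^(3/2) - 246747) = -√(2^(3/2) - 246747) = -√(2*√2 - 246747) = -√(-246747 + 2*√2)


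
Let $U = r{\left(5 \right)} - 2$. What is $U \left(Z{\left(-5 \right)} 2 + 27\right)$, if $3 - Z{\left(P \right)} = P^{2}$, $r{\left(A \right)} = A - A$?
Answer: $34$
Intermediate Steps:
$r{\left(A \right)} = 0$
$Z{\left(P \right)} = 3 - P^{2}$
$U = -2$ ($U = 0 - 2 = -2$)
$U \left(Z{\left(-5 \right)} 2 + 27\right) = - 2 \left(\left(3 - \left(-5\right)^{2}\right) 2 + 27\right) = - 2 \left(\left(3 - 25\right) 2 + 27\right) = - 2 \left(\left(-22\right) 2 + 27\right) = - 2 \left(-44 + 27\right) = \left(-2\right) \left(-17\right) = 34$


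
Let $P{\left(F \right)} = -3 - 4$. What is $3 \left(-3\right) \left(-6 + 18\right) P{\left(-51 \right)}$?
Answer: $756$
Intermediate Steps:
$P{\left(F \right)} = -7$ ($P{\left(F \right)} = -3 - 4 = -7$)
$3 \left(-3\right) \left(-6 + 18\right) P{\left(-51 \right)} = 3 \left(-3\right) \left(-6 + 18\right) \left(-7\right) = \left(-9\right) 12 \left(-7\right) = \left(-108\right) \left(-7\right) = 756$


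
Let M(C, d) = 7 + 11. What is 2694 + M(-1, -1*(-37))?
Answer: 2712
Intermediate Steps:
M(C, d) = 18
2694 + M(-1, -1*(-37)) = 2694 + 18 = 2712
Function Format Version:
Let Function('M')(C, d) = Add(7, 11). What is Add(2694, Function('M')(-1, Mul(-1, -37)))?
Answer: 2712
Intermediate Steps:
Function('M')(C, d) = 18
Add(2694, Function('M')(-1, Mul(-1, -37))) = Add(2694, 18) = 2712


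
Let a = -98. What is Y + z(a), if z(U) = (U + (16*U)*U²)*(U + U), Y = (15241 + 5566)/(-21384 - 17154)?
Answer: 113748657497353/38538 ≈ 2.9516e+9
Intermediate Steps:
Y = -20807/38538 (Y = 20807/(-38538) = 20807*(-1/38538) = -20807/38538 ≈ -0.53991)
z(U) = 2*U*(U + 16*U³) (z(U) = (U + 16*U³)*(2*U) = 2*U*(U + 16*U³))
Y + z(a) = -20807/38538 + (-98)²*(2 + 32*(-98)²) = -20807/38538 + 9604*(2 + 32*9604) = -20807/38538 + 9604*(2 + 307328) = -20807/38538 + 9604*307330 = -20807/38538 + 2951597320 = 113748657497353/38538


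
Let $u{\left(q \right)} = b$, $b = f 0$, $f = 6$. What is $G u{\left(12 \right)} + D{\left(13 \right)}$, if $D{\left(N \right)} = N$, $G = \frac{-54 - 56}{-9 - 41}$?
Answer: $13$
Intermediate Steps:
$G = \frac{11}{5}$ ($G = - \frac{110}{-50} = \left(-110\right) \left(- \frac{1}{50}\right) = \frac{11}{5} \approx 2.2$)
$b = 0$ ($b = 6 \cdot 0 = 0$)
$u{\left(q \right)} = 0$
$G u{\left(12 \right)} + D{\left(13 \right)} = \frac{11}{5} \cdot 0 + 13 = 0 + 13 = 13$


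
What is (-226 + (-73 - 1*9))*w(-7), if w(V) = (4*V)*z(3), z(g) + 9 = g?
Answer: -51744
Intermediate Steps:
z(g) = -9 + g
w(V) = -24*V (w(V) = (4*V)*(-9 + 3) = (4*V)*(-6) = -24*V)
(-226 + (-73 - 1*9))*w(-7) = (-226 + (-73 - 1*9))*(-24*(-7)) = (-226 + (-73 - 9))*168 = (-226 - 82)*168 = -308*168 = -51744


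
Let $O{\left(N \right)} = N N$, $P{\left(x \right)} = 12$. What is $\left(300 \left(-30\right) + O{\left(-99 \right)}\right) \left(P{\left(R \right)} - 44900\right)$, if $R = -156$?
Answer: $-35955288$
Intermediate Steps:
$O{\left(N \right)} = N^{2}$
$\left(300 \left(-30\right) + O{\left(-99 \right)}\right) \left(P{\left(R \right)} - 44900\right) = \left(300 \left(-30\right) + \left(-99\right)^{2}\right) \left(12 - 44900\right) = \left(-9000 + 9801\right) \left(-44888\right) = 801 \left(-44888\right) = -35955288$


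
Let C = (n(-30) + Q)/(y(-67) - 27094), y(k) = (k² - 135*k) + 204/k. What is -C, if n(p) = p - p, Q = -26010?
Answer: -290445/151454 ≈ -1.9177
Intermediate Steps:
y(k) = k² - 135*k + 204/k
n(p) = 0
C = 290445/151454 (C = (0 - 26010)/((204 + (-67)²*(-135 - 67))/(-67) - 27094) = -26010/(-(204 + 4489*(-202))/67 - 27094) = -26010/(-(204 - 906778)/67 - 27094) = -26010/(-1/67*(-906574) - 27094) = -26010/(906574/67 - 27094) = -26010/(-908724/67) = -26010*(-67/908724) = 290445/151454 ≈ 1.9177)
-C = -1*290445/151454 = -290445/151454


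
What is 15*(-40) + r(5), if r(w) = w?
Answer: -595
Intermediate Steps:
15*(-40) + r(5) = 15*(-40) + 5 = -600 + 5 = -595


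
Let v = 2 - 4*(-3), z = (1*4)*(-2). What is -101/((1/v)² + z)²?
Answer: -3880016/2455489 ≈ -1.5801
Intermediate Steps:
z = -8 (z = 4*(-2) = -8)
v = 14 (v = 2 + 12 = 14)
-101/((1/v)² + z)² = -101/((1/14)² - 8)² = -101/(1/196 - 8)² = -101/((-1567/196)²) = -101/2455489/38416 = -101*38416/2455489 = -3880016/2455489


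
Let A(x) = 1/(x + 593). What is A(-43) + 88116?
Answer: 48463801/550 ≈ 88116.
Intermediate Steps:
A(x) = 1/(593 + x)
A(-43) + 88116 = 1/(593 - 43) + 88116 = 1/550 + 88116 = 48463801/550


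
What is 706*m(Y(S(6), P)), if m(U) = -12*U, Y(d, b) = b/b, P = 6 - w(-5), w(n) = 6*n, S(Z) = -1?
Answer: -8472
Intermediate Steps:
P = 36 (P = 6 - 6*(-5) = 6 - 1*(-30) = 6 + 30 = 36)
Y(d, b) = 1
706*m(Y(S(6), P)) = 706*(-12*1) = 706*(-12) = -8472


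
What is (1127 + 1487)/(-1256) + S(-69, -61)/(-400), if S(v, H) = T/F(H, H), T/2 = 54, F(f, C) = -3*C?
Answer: -498647/239425 ≈ -2.0827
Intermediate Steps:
T = 108 (T = 2*54 = 108)
S(v, H) = -36/H (S(v, H) = 108/((-3*H)) = 108*(-1/(3*H)) = -36/H)
(1127 + 1487)/(-1256) + S(-69, -61)/(-400) = (1127 + 1487)/(-1256) - 36/(-61)/(-400) = 2614*(-1/1256) - 36*(-1/61)*(-1/400) = -1307/628 + (36/61)*(-1/400) = -1307/628 - 9/6100 = -498647/239425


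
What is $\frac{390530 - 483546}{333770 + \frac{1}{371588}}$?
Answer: $- \frac{34563629408}{124024926761} \approx -0.27868$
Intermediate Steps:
$\frac{390530 - 483546}{333770 + \frac{1}{371588}} = - \frac{93016}{333770 + \frac{1}{371588}} = - \frac{93016}{\frac{124024926761}{371588}} = \left(-93016\right) \frac{371588}{124024926761} = - \frac{34563629408}{124024926761}$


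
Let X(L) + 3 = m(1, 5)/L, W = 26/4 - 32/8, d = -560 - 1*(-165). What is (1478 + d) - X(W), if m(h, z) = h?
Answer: 5428/5 ≈ 1085.6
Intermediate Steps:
d = -395 (d = -560 + 165 = -395)
W = 5/2 (W = 26*(1/4) - 32*1/8 = 13/2 - 4 = 5/2 ≈ 2.5000)
X(L) = -3 + 1/L
(1478 + d) - X(W) = (1478 - 395) - (-3 + 1/(5/2)) = 1083 - (-3 + 2/5) = 1083 - 1*(-13/5) = 1083 + 13/5 = 5428/5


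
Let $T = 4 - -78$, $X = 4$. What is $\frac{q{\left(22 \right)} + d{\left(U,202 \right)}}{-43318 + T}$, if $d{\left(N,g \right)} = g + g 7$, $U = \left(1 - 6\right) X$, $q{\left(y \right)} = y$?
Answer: $- \frac{91}{2402} \approx -0.037885$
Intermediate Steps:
$U = -20$ ($U = \left(1 - 6\right) 4 = \left(-5\right) 4 = -20$)
$d{\left(N,g \right)} = 8 g$ ($d{\left(N,g \right)} = g + 7 g = 8 g$)
$T = 82$ ($T = 4 + 78 = 82$)
$\frac{q{\left(22 \right)} + d{\left(U,202 \right)}}{-43318 + T} = \frac{22 + 8 \cdot 202}{-43318 + 82} = \frac{22 + 1616}{-43236} = 1638 \left(- \frac{1}{43236}\right) = - \frac{91}{2402}$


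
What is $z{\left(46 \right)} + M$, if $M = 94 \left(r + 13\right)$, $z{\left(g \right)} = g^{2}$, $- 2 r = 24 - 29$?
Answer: $3573$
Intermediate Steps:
$r = \frac{5}{2}$ ($r = - \frac{24 - 29}{2} = \left(- \frac{1}{2}\right) \left(-5\right) = \frac{5}{2} \approx 2.5$)
$M = 1457$ ($M = 94 \left(\frac{5}{2} + 13\right) = 94 \cdot \frac{31}{2} = 1457$)
$z{\left(46 \right)} + M = 46^{2} + 1457 = 2116 + 1457 = 3573$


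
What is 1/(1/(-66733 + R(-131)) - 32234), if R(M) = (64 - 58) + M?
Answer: -66858/2155100773 ≈ -3.1023e-5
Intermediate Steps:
R(M) = 6 + M
1/(1/(-66733 + R(-131)) - 32234) = 1/(1/(-66733 + (6 - 131)) - 32234) = 1/(1/(-66733 - 125) - 32234) = 1/(1/(-66858) - 32234) = 1/(-1/66858 - 32234) = 1/(-2155100773/66858) = -66858/2155100773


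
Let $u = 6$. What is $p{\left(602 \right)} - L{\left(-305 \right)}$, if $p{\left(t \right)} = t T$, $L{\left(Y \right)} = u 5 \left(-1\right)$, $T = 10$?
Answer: $6050$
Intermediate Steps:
$L{\left(Y \right)} = -30$ ($L{\left(Y \right)} = 6 \cdot 5 \left(-1\right) = 30 \left(-1\right) = -30$)
$p{\left(t \right)} = 10 t$ ($p{\left(t \right)} = t 10 = 10 t$)
$p{\left(602 \right)} - L{\left(-305 \right)} = 10 \cdot 602 - -30 = 6020 + 30 = 6050$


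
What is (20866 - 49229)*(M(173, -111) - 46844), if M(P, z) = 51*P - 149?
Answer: 1082615710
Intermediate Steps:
M(P, z) = -149 + 51*P
(20866 - 49229)*(M(173, -111) - 46844) = (20866 - 49229)*((-149 + 51*173) - 46844) = -28363*((-149 + 8823) - 46844) = -28363*(8674 - 46844) = -28363*(-38170) = 1082615710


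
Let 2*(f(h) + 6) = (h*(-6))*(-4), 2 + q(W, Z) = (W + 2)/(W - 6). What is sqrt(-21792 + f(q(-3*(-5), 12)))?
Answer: I*sqrt(196194)/3 ≈ 147.65*I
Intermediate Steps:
q(W, Z) = -2 + (2 + W)/(-6 + W) (q(W, Z) = -2 + (W + 2)/(W - 6) = -2 + (2 + W)/(-6 + W))
f(h) = -6 + 12*h (f(h) = -6 + ((h*(-6))*(-4))/2 = -6 + (-6*h*(-4))/2 = -6 + (24*h)/2 = -6 + 12*h)
sqrt(-21792 + f(q(-3*(-5), 12))) = sqrt(-21792 + (-6 + 12*((14 - (-3)*(-5))/(-6 - 3*(-5))))) = sqrt(-21792 + (-6 + 12*((14 - 1*15)/(-6 + 15)))) = sqrt(-21792 + (-6 + 12*((14 - 15)/9))) = sqrt(-21792 + (-6 + 12*((1/9)*(-1)))) = sqrt(-21792 + (-6 + 12*(-1/9))) = sqrt(-21792 + (-6 - 4/3)) = sqrt(-21792 - 22/3) = sqrt(-65398/3) = I*sqrt(196194)/3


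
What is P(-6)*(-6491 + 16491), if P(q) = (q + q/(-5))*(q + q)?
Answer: 576000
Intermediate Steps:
P(q) = 8*q²/5 (P(q) = (q + q*(-⅕))*(2*q) = (q - q/5)*(2*q) = (4*q/5)*(2*q) = 8*q²/5)
P(-6)*(-6491 + 16491) = ((8/5)*(-6)²)*(-6491 + 16491) = ((8/5)*36)*10000 = (288/5)*10000 = 576000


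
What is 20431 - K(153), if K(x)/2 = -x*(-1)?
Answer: 20125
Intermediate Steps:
K(x) = 2*x (K(x) = 2*(-x*(-1)) = 2*(-(-1)*x) = 2*x)
20431 - K(153) = 20431 - 2*153 = 20431 - 1*306 = 20431 - 306 = 20125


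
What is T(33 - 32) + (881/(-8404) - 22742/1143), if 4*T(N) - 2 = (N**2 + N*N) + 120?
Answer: 105648181/9605772 ≈ 10.998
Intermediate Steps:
T(N) = 61/2 + N**2/2 (T(N) = 1/2 + ((N**2 + N*N) + 120)/4 = 1/2 + ((N**2 + N**2) + 120)/4 = 1/2 + (2*N**2 + 120)/4 = 1/2 + (120 + 2*N**2)/4 = 1/2 + (30 + N**2/2) = 61/2 + N**2/2)
T(33 - 32) + (881/(-8404) - 22742/1143) = (61/2 + (33 - 32)**2/2) + (881/(-8404) - 22742/1143) = (61/2 + (1/2)*1**2) + (881*(-1/8404) - 22742*1/1143) = (61/2 + (1/2)*1) + (-881/8404 - 22742/1143) = (61/2 + 1/2) - 192130751/9605772 = 31 - 192130751/9605772 = 105648181/9605772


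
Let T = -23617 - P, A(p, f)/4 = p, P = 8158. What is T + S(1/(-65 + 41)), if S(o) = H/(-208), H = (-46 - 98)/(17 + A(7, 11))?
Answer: -2065374/65 ≈ -31775.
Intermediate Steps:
A(p, f) = 4*p
H = -16/5 (H = (-46 - 98)/(17 + 4*7) = -144/(17 + 28) = -144/45 = -144*1/45 = -16/5 ≈ -3.2000)
T = -31775 (T = -23617 - 1*8158 = -23617 - 8158 = -31775)
S(o) = 1/65 (S(o) = -16/5/(-208) = -16/5*(-1/208) = 1/65)
T + S(1/(-65 + 41)) = -31775 + 1/65 = -2065374/65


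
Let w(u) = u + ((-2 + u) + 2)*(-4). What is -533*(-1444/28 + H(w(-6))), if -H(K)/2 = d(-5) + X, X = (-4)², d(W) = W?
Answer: 274495/7 ≈ 39214.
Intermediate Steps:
X = 16
w(u) = -3*u (w(u) = u + u*(-4) = u - 4*u = -3*u)
H(K) = -22 (H(K) = -2*(-5 + 16) = -2*11 = -22)
-533*(-1444/28 + H(w(-6))) = -533*(-1444/28 - 22) = -533*(-1444*1/28 - 22) = -533*(-361/7 - 22) = -533*(-515/7) = 274495/7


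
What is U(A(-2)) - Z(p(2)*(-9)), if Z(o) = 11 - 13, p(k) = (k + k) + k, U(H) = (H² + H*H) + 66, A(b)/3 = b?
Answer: 140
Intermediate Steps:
A(b) = 3*b
U(H) = 66 + 2*H² (U(H) = (H² + H²) + 66 = 2*H² + 66 = 66 + 2*H²)
p(k) = 3*k (p(k) = 2*k + k = 3*k)
Z(o) = -2
U(A(-2)) - Z(p(2)*(-9)) = (66 + 2*(3*(-2))²) - 1*(-2) = (66 + 2*(-6)²) + 2 = (66 + 2*36) + 2 = (66 + 72) + 2 = 138 + 2 = 140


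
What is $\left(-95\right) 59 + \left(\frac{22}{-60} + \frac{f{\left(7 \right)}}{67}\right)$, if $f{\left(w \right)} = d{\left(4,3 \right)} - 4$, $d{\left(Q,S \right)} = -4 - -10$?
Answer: $- \frac{11266727}{2010} \approx -5605.3$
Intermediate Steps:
$d{\left(Q,S \right)} = 6$ ($d{\left(Q,S \right)} = -4 + 10 = 6$)
$f{\left(w \right)} = 2$ ($f{\left(w \right)} = 6 - 4 = 2$)
$\left(-95\right) 59 + \left(\frac{22}{-60} + \frac{f{\left(7 \right)}}{67}\right) = \left(-95\right) 59 + \left(\frac{22}{-60} + \frac{2}{67}\right) = -5605 + \left(22 \left(- \frac{1}{60}\right) + 2 \cdot \frac{1}{67}\right) = -5605 + \left(- \frac{11}{30} + \frac{2}{67}\right) = -5605 - \frac{677}{2010} = - \frac{11266727}{2010}$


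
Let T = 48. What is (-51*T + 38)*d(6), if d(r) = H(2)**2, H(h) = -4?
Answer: -38560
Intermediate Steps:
d(r) = 16 (d(r) = (-4)**2 = 16)
(-51*T + 38)*d(6) = (-51*48 + 38)*16 = (-2448 + 38)*16 = -2410*16 = -38560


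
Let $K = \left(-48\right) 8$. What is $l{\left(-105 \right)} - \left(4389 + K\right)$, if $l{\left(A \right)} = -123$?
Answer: $-4128$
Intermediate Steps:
$K = -384$
$l{\left(-105 \right)} - \left(4389 + K\right) = -123 - 4005 = -4128$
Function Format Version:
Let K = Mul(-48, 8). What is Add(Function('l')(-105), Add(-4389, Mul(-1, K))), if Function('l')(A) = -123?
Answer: -4128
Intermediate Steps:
K = -384
Add(Function('l')(-105), Add(-4389, Mul(-1, K))) = Add(-123, Add(-4389, Mul(-1, -384))) = Add(-123, Add(-4389, 384)) = Add(-123, -4005) = -4128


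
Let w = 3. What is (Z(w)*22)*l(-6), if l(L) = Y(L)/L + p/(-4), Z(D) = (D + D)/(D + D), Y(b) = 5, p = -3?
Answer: -11/6 ≈ -1.8333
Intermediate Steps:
Z(D) = 1 (Z(D) = (2*D)/((2*D)) = (2*D)*(1/(2*D)) = 1)
l(L) = ¾ + 5/L (l(L) = 5/L - 3/(-4) = 5/L - 3*(-¼) = 5/L + ¾ = ¾ + 5/L)
(Z(w)*22)*l(-6) = (1*22)*(¾ + 5/(-6)) = 22*(¾ + 5*(-⅙)) = 22*(¾ - ⅚) = 22*(-1/12) = -11/6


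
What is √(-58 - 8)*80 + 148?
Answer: 148 + 80*I*√66 ≈ 148.0 + 649.92*I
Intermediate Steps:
√(-58 - 8)*80 + 148 = √(-66)*80 + 148 = (I*√66)*80 + 148 = 80*I*√66 + 148 = 148 + 80*I*√66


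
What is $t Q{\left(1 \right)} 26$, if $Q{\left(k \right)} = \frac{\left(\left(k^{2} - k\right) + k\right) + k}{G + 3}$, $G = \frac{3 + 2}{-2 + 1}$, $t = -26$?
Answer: $676$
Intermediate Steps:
$G = -5$ ($G = \frac{5}{-1} = 5 \left(-1\right) = -5$)
$Q{\left(k \right)} = - \frac{k}{2} - \frac{k^{2}}{2}$ ($Q{\left(k \right)} = \frac{\left(\left(k^{2} - k\right) + k\right) + k}{-5 + 3} = \frac{k^{2} + k}{-2} = \left(k + k^{2}\right) \left(- \frac{1}{2}\right) = - \frac{k}{2} - \frac{k^{2}}{2}$)
$t Q{\left(1 \right)} 26 = - 26 \left(\left(- \frac{1}{2}\right) 1 \left(1 + 1\right)\right) 26 = - 26 \left(\left(- \frac{1}{2}\right) 1 \cdot 2\right) 26 = \left(-26\right) \left(-1\right) 26 = 26 \cdot 26 = 676$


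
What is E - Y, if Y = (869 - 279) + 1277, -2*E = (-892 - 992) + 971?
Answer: -2821/2 ≈ -1410.5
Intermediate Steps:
E = 913/2 (E = -((-892 - 992) + 971)/2 = -(-1884 + 971)/2 = -1/2*(-913) = 913/2 ≈ 456.50)
Y = 1867 (Y = 590 + 1277 = 1867)
E - Y = 913/2 - 1*1867 = 913/2 - 1867 = -2821/2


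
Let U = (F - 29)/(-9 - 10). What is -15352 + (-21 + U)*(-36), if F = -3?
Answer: -278476/19 ≈ -14657.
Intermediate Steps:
U = 32/19 (U = (-3 - 29)/(-9 - 10) = -32/(-19) = -32*(-1/19) = 32/19 ≈ 1.6842)
-15352 + (-21 + U)*(-36) = -15352 + (-21 + 32/19)*(-36) = -15352 - 367/19*(-36) = -15352 + 13212/19 = -278476/19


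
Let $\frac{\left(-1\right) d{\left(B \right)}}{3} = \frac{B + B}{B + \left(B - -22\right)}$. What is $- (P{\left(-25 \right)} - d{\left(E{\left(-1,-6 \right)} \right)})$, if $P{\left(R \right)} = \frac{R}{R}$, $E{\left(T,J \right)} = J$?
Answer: $\frac{13}{5} \approx 2.6$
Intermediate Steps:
$P{\left(R \right)} = 1$
$d{\left(B \right)} = - \frac{6 B}{22 + 2 B}$ ($d{\left(B \right)} = - 3 \frac{B + B}{B + \left(B - -22\right)} = - 3 \frac{2 B}{B + \left(B + 22\right)} = - 3 \frac{2 B}{B + \left(22 + B\right)} = - 3 \frac{2 B}{22 + 2 B} = - \frac{6 B}{22 + 2 B}$)
$- (P{\left(-25 \right)} - d{\left(E{\left(-1,-6 \right)} \right)}) = - (1 - \left(-3\right) \left(-6\right) \frac{1}{11 - 6}) = - (1 - \left(-3\right) \left(-6\right) \frac{1}{5}) = - (1 - \frac{18}{5}) = \left(-1\right) \left(- \frac{13}{5}\right) = \frac{13}{5}$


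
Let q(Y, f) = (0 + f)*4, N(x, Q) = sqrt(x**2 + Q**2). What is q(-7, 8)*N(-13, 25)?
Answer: 32*sqrt(794) ≈ 901.70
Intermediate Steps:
N(x, Q) = sqrt(Q**2 + x**2)
q(Y, f) = 4*f (q(Y, f) = f*4 = 4*f)
q(-7, 8)*N(-13, 25) = (4*8)*sqrt(25**2 + (-13)**2) = 32*sqrt(625 + 169) = 32*sqrt(794)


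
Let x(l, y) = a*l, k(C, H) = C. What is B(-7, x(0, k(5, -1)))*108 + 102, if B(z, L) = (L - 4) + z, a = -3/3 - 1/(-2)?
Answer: -1086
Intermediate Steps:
a = -½ (a = -3*⅓ - 1*(-½) = -1 + ½ = -½ ≈ -0.50000)
x(l, y) = -l/2
B(z, L) = -4 + L + z (B(z, L) = (-4 + L) + z = -4 + L + z)
B(-7, x(0, k(5, -1)))*108 + 102 = (-4 - ½*0 - 7)*108 + 102 = (-4 + 0 - 7)*108 + 102 = -11*108 + 102 = -1188 + 102 = -1086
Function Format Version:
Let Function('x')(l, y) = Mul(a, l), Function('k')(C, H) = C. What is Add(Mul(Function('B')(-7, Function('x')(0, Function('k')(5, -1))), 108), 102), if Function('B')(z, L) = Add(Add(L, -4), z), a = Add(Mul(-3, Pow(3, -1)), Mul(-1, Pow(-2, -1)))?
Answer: -1086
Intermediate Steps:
a = Rational(-1, 2) (a = Add(Mul(-3, Rational(1, 3)), Mul(-1, Rational(-1, 2))) = Add(-1, Rational(1, 2)) = Rational(-1, 2) ≈ -0.50000)
Function('x')(l, y) = Mul(Rational(-1, 2), l)
Function('B')(z, L) = Add(-4, L, z) (Function('B')(z, L) = Add(Add(-4, L), z) = Add(-4, L, z))
Add(Mul(Function('B')(-7, Function('x')(0, Function('k')(5, -1))), 108), 102) = Add(Mul(Add(-4, Mul(Rational(-1, 2), 0), -7), 108), 102) = Add(Mul(Add(-4, 0, -7), 108), 102) = Add(Mul(-11, 108), 102) = Add(-1188, 102) = -1086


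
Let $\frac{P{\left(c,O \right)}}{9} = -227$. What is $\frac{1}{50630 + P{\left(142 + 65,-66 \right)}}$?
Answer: $\frac{1}{48587} \approx 2.0582 \cdot 10^{-5}$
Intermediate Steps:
$P{\left(c,O \right)} = -2043$ ($P{\left(c,O \right)} = 9 \left(-227\right) = -2043$)
$\frac{1}{50630 + P{\left(142 + 65,-66 \right)}} = \frac{1}{50630 - 2043} = \frac{1}{48587}$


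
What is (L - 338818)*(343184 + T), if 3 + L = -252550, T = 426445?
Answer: -455136271359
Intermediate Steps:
L = -252553 (L = -3 - 252550 = -252553)
(L - 338818)*(343184 + T) = (-252553 - 338818)*(343184 + 426445) = -591371*769629 = -455136271359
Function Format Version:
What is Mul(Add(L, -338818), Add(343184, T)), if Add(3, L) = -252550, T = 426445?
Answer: -455136271359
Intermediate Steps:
L = -252553 (L = Add(-3, -252550) = -252553)
Mul(Add(L, -338818), Add(343184, T)) = Mul(Add(-252553, -338818), Add(343184, 426445)) = Mul(-591371, 769629) = -455136271359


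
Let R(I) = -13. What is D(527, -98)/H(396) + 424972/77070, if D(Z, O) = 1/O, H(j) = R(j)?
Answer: 38677957/7013370 ≈ 5.5149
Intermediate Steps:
H(j) = -13
D(527, -98)/H(396) + 424972/77070 = 1/(-98*(-13)) + 424972/77070 = -1/98*(-1/13) + 424972*(1/77070) = 1/1274 + 212486/38535 = 38677957/7013370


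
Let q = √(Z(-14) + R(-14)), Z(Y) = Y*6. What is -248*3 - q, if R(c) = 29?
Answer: -744 - I*√55 ≈ -744.0 - 7.4162*I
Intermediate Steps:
Z(Y) = 6*Y
q = I*√55 (q = √(6*(-14) + 29) = √(-84 + 29) = √(-55) = I*√55 ≈ 7.4162*I)
-248*3 - q = -248*3 - I*√55 = -744 - I*√55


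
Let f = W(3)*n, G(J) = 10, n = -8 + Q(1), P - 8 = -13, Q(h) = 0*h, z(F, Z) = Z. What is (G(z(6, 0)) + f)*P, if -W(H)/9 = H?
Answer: -1130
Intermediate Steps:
W(H) = -9*H
Q(h) = 0
P = -5 (P = 8 - 13 = -5)
n = -8 (n = -8 + 0 = -8)
f = 216 (f = -9*3*(-8) = -27*(-8) = 216)
(G(z(6, 0)) + f)*P = (10 + 216)*(-5) = 226*(-5) = -1130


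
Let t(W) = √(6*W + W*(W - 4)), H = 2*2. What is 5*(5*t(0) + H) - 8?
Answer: 12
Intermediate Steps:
H = 4
t(W) = √(6*W + W*(-4 + W))
5*(5*t(0) + H) - 8 = 5*(5*√(0*(2 + 0)) + 4) - 8 = 5*(5*√(0*2) + 4) - 8 = 5*(5*√0 + 4) - 8 = 5*(5*0 + 4) - 8 = 5*(0 + 4) - 8 = 5*4 - 8 = 20 - 8 = 12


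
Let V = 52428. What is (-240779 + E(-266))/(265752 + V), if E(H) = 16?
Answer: -240763/318180 ≈ -0.75669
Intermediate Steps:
(-240779 + E(-266))/(265752 + V) = (-240779 + 16)/(265752 + 52428) = -240763/318180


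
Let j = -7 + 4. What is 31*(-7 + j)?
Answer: -310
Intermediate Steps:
j = -3
31*(-7 + j) = 31*(-7 - 3) = 31*(-10) = -310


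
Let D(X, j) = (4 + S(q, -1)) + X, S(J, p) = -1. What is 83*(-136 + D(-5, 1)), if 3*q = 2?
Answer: -11454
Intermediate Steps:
q = ⅔ (q = (⅓)*2 = ⅔ ≈ 0.66667)
D(X, j) = 3 + X (D(X, j) = (4 - 1) + X = 3 + X)
83*(-136 + D(-5, 1)) = 83*(-136 + (3 - 5)) = 83*(-136 - 2) = 83*(-138) = -11454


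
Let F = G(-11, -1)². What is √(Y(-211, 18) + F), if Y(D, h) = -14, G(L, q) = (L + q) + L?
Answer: √515 ≈ 22.694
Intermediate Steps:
G(L, q) = q + 2*L
F = 529 (F = (-1 + 2*(-11))² = (-1 - 22)² = (-23)² = 529)
√(Y(-211, 18) + F) = √(-14 + 529) = √515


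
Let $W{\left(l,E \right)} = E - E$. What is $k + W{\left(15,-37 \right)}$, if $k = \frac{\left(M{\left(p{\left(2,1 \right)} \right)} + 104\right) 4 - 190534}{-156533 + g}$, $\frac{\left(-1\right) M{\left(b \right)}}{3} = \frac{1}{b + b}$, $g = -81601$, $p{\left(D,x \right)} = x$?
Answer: $\frac{95062}{119067} \approx 0.79839$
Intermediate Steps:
$W{\left(l,E \right)} = 0$
$M{\left(b \right)} = - \frac{3}{2 b}$ ($M{\left(b \right)} = - \frac{3}{b + b} = - \frac{3}{2 b}$)
$k = \frac{95062}{119067}$ ($k = \frac{\left(- \frac{3}{2 \cdot 1} + 104\right) 4 - 190534}{-156533 - 81601} = \frac{\left(\left(- \frac{3}{2}\right) 1 + 104\right) 4 - 190534}{-238134} = \left(\left(- \frac{3}{2} + 104\right) 4 - 190534\right) \left(- \frac{1}{238134}\right) = \left(\frac{205}{2} \cdot 4 - 190534\right) \left(- \frac{1}{238134}\right) = \left(410 - 190534\right) \left(- \frac{1}{238134}\right) = \left(-190124\right) \left(- \frac{1}{238134}\right) = \frac{95062}{119067} \approx 0.79839$)
$k + W{\left(15,-37 \right)} = \frac{95062}{119067} + 0 = \frac{95062}{119067}$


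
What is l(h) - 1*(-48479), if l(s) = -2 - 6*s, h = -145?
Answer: 49347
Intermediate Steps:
l(h) - 1*(-48479) = (-2 - 6*(-145)) - 1*(-48479) = (-2 + 870) + 48479 = 868 + 48479 = 49347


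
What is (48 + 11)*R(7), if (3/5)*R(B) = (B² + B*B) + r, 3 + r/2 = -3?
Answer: 25370/3 ≈ 8456.7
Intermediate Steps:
r = -12 (r = -6 + 2*(-3) = -6 - 6 = -12)
R(B) = -20 + 10*B²/3 (R(B) = 5*((B² + B*B) - 12)/3 = 5*((B² + B²) - 12)/3 = 5*(2*B² - 12)/3 = 5*(-12 + 2*B²)/3 = -20 + 10*B²/3)
(48 + 11)*R(7) = (48 + 11)*(-20 + (10/3)*7²) = 59*(-20 + (10/3)*49) = 59*(-20 + 490/3) = 59*(430/3) = 25370/3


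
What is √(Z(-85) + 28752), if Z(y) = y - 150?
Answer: √28517 ≈ 168.87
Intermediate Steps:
Z(y) = -150 + y
√(Z(-85) + 28752) = √((-150 - 85) + 28752) = √(-235 + 28752) = √28517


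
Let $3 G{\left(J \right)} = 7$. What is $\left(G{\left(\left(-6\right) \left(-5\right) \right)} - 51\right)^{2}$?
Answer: $\frac{21316}{9} \approx 2368.4$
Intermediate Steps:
$G{\left(J \right)} = \frac{7}{3}$ ($G{\left(J \right)} = \frac{1}{3} \cdot 7 = \frac{7}{3}$)
$\left(G{\left(\left(-6\right) \left(-5\right) \right)} - 51\right)^{2} = \left(\frac{7}{3} - 51\right)^{2} = \left(- \frac{146}{3}\right)^{2} = \frac{21316}{9}$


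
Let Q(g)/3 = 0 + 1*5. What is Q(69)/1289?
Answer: 15/1289 ≈ 0.011637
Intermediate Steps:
Q(g) = 15 (Q(g) = 3*(0 + 1*5) = 3*(0 + 5) = 3*5 = 15)
Q(69)/1289 = 15/1289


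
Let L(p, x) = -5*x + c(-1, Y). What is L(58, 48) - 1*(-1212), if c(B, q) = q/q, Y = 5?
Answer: 973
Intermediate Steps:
c(B, q) = 1
L(p, x) = 1 - 5*x (L(p, x) = -5*x + 1 = 1 - 5*x)
L(58, 48) - 1*(-1212) = (1 - 5*48) - 1*(-1212) = (1 - 240) + 1212 = -239 + 1212 = 973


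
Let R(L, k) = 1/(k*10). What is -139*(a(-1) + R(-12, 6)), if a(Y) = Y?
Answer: 8201/60 ≈ 136.68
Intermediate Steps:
R(L, k) = 1/(10*k) (R(L, k) = (⅒)/k = 1/(10*k))
-139*(a(-1) + R(-12, 6)) = -139*(-1 + (⅒)/6) = -139*(-1 + (⅒)*(⅙)) = -139*(-1 + 1/60) = -139*(-59/60) = 8201/60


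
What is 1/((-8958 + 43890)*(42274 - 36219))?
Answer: 1/211513260 ≈ 4.7278e-9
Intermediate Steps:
1/((-8958 + 43890)*(42274 - 36219)) = 1/(34932*6055) = 1/211513260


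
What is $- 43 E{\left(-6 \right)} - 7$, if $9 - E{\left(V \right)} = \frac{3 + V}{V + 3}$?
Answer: $-351$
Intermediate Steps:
$E{\left(V \right)} = 8$ ($E{\left(V \right)} = 9 - \frac{3 + V}{V + 3} = 9 - \frac{3 + V}{3 + V} = 9 - 1 = 8$)
$- 43 E{\left(-6 \right)} - 7 = \left(-43\right) 8 - 7 = -344 - 7 = -351$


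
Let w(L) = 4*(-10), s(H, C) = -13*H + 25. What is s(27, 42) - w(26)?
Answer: -286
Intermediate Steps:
s(H, C) = 25 - 13*H
w(L) = -40
s(27, 42) - w(26) = (25 - 13*27) - 1*(-40) = (25 - 351) + 40 = -326 + 40 = -286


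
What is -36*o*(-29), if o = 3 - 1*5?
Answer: -2088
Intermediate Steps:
o = -2 (o = 3 - 5 = -2)
-36*o*(-29) = -36*(-2)*(-29) = 72*(-29) = -2088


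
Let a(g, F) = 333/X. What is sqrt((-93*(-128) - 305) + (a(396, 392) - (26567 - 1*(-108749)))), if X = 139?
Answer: I*sqrt(2390289870)/139 ≈ 351.73*I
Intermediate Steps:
a(g, F) = 333/139
sqrt((-93*(-128) - 305) + (a(396, 392) - (26567 - 1*(-108749)))) = sqrt((-93*(-128) - 305) + (333/139 - (26567 - 1*(-108749)))) = sqrt((11904 - 305) + (333/139 - (26567 + 108749))) = sqrt(11599 + (333/139 - 1*135316)) = sqrt(11599 + (333/139 - 135316)) = sqrt(11599 - 18808591/139) = sqrt(-17196330/139) = I*sqrt(2390289870)/139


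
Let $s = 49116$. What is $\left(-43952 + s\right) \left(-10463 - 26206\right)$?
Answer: $-189358716$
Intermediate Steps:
$\left(-43952 + s\right) \left(-10463 - 26206\right) = \left(-43952 + 49116\right) \left(-10463 - 26206\right) = 5164 \left(-36669\right) = -189358716$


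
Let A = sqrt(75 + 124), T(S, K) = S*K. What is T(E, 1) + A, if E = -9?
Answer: -9 + sqrt(199) ≈ 5.1067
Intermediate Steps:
T(S, K) = K*S
A = sqrt(199) ≈ 14.107
T(E, 1) + A = 1*(-9) + sqrt(199) = -9 + sqrt(199)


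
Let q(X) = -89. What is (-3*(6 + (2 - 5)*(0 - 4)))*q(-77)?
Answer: 4806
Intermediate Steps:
(-3*(6 + (2 - 5)*(0 - 4)))*q(-77) = -3*(6 + (2 - 5)*(0 - 4))*(-89) = -3*(6 - 3*(-4))*(-89) = -3*(6 + 12)*(-89) = -3*18*(-89) = -54*(-89) = 4806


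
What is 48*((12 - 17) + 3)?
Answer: -96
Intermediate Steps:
48*((12 - 17) + 3) = 48*(-5 + 3) = 48*(-2) = -96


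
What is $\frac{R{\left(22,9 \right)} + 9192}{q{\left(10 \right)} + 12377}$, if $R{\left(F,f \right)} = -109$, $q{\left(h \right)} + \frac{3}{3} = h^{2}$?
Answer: $\frac{9083}{12476} \approx 0.72804$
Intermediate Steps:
$q{\left(h \right)} = -1 + h^{2}$
$\frac{R{\left(22,9 \right)} + 9192}{q{\left(10 \right)} + 12377} = \frac{-109 + 9192}{\left(-1 + 10^{2}\right) + 12377} = \frac{9083}{\left(-1 + 100\right) + 12377} = \frac{9083}{99 + 12377} = \frac{9083}{12476}$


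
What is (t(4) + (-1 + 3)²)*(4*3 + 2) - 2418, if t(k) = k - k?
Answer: -2362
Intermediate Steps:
t(k) = 0
(t(4) + (-1 + 3)²)*(4*3 + 2) - 2418 = (0 + (-1 + 3)²)*(4*3 + 2) - 2418 = (0 + 2²)*(12 + 2) - 2418 = (0 + 4)*14 - 2418 = 4*14 - 2418 = 56 - 2418 = -2362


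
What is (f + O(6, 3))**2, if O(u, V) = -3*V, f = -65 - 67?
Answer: 19881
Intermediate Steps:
f = -132
(f + O(6, 3))**2 = (-132 - 3*3)**2 = (-132 - 9)**2 = (-141)**2 = 19881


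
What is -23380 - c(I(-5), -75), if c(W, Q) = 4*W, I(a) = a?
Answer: -23360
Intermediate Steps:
-23380 - c(I(-5), -75) = -23380 - 4*(-5) = -23380 - 1*(-20) = -23380 + 20 = -23360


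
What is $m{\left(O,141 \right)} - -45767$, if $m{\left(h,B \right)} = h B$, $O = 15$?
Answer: $47882$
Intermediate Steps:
$m{\left(h,B \right)} = B h$
$m{\left(O,141 \right)} - -45767 = 141 \cdot 15 - -45767 = 2115 + 45767 = 47882$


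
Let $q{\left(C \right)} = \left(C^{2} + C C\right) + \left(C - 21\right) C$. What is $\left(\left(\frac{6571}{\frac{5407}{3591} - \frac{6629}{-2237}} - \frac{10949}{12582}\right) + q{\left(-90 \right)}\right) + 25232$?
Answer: $\frac{5972719512652316}{112924072809} \approx 52891.0$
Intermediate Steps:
$q{\left(C \right)} = 2 C^{2} + C \left(-21 + C\right)$ ($q{\left(C \right)} = \left(C^{2} + C^{2}\right) + \left(-21 + C\right) C = 2 C^{2} + C \left(-21 + C\right)$)
$\left(\left(\frac{6571}{\frac{5407}{3591} - \frac{6629}{-2237}} - \frac{10949}{12582}\right) + q{\left(-90 \right)}\right) + 25232 = \left(\left(\frac{6571}{\frac{5407}{3591} - \frac{6629}{-2237}} - \frac{10949}{12582}\right) + 3 \left(-90\right) \left(-7 - 90\right)\right) + 25232 = \left(\left(\frac{6571}{5407 \cdot \frac{1}{3591} - - \frac{6629}{2237}} - \frac{10949}{12582}\right) + 3 \left(-90\right) \left(-97\right)\right) + 25232 = \left(\left(\frac{6571}{\frac{5407}{3591} + \frac{6629}{2237}} - \frac{10949}{12582}\right) + 26190\right) + 25232 = \left(\left(\frac{6571}{\frac{35900198}{8033067}} - \frac{10949}{12582}\right) + 26190\right) + 25232 = \left(\left(6571 \cdot \frac{8033067}{35900198} - \frac{10949}{12582}\right) + 26190\right) + 25232 = \left(\left(\frac{52785283257}{35900198} - \frac{10949}{12582}\right) + 26190\right) + 25232 = \left(\frac{165937840667918}{112924072809} + 26190\right) + 25232 = \frac{3123419307535628}{112924072809} + 25232 = \frac{5972719512652316}{112924072809}$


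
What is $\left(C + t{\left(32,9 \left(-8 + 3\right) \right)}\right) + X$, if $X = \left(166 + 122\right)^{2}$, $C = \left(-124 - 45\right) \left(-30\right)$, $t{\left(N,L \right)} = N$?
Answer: $88046$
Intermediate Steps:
$C = 5070$ ($C = \left(-169\right) \left(-30\right) = 5070$)
$X = 82944$ ($X = 288^{2} = 82944$)
$\left(C + t{\left(32,9 \left(-8 + 3\right) \right)}\right) + X = \left(5070 + 32\right) + 82944 = 5102 + 82944 = 88046$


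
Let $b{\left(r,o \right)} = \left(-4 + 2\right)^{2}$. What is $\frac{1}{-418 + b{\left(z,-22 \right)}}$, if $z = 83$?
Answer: $- \frac{1}{414} \approx -0.0024155$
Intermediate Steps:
$b{\left(r,o \right)} = 4$ ($b{\left(r,o \right)} = \left(-2\right)^{2} = 4$)
$\frac{1}{-418 + b{\left(z,-22 \right)}} = \frac{1}{-418 + 4} = \frac{1}{-414} = - \frac{1}{414}$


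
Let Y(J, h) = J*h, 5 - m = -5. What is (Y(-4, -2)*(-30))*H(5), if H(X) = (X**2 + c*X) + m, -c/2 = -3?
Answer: -15600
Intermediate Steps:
m = 10 (m = 5 - 1*(-5) = 5 + 5 = 10)
c = 6 (c = -2*(-3) = 6)
H(X) = 10 + X**2 + 6*X (H(X) = (X**2 + 6*X) + 10 = 10 + X**2 + 6*X)
(Y(-4, -2)*(-30))*H(5) = (-4*(-2)*(-30))*(10 + 5**2 + 6*5) = (8*(-30))*(10 + 25 + 30) = -240*65 = -15600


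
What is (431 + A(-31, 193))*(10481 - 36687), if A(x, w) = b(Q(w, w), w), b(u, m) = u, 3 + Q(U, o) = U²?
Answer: -987363462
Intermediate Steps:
Q(U, o) = -3 + U²
A(x, w) = -3 + w²
(431 + A(-31, 193))*(10481 - 36687) = (431 + (-3 + 193²))*(10481 - 36687) = (431 + (-3 + 37249))*(-26206) = (431 + 37246)*(-26206) = 37677*(-26206) = -987363462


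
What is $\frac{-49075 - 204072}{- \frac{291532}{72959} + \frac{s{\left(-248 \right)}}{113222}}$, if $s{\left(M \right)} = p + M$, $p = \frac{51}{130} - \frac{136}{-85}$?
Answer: $\frac{271847805981310780}{4293351995299} \approx 63318.0$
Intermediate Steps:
$p = \frac{259}{130}$ ($p = 51 \cdot \frac{1}{130} - - \frac{8}{5} = \frac{51}{130} + \frac{8}{5} = \frac{259}{130} \approx 1.9923$)
$s{\left(M \right)} = \frac{259}{130} + M$
$\frac{-49075 - 204072}{- \frac{291532}{72959} + \frac{s{\left(-248 \right)}}{113222}} = \frac{-49075 - 204072}{- \frac{291532}{72959} + \frac{\frac{259}{130} - 248}{113222}} = \frac{-49075 - 204072}{\left(-291532\right) \frac{1}{72959} - \frac{31981}{14718860}} = - \frac{253147}{- \frac{291532}{72959} - \frac{31981}{14718860}} = - \frac{253147}{- \frac{4293351995299}{1073873306740}} = \left(-253147\right) \left(- \frac{1073873306740}{4293351995299}\right) = \frac{271847805981310780}{4293351995299}$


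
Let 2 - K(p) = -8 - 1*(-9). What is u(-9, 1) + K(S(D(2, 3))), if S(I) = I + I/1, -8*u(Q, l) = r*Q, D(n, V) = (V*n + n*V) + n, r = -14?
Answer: -59/4 ≈ -14.750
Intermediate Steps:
D(n, V) = n + 2*V*n (D(n, V) = (V*n + V*n) + n = 2*V*n + n = n + 2*V*n)
u(Q, l) = 7*Q/4 (u(Q, l) = -(-7)*Q/4 = 7*Q/4)
S(I) = 2*I (S(I) = I + I*1 = I + I = 2*I)
K(p) = 1 (K(p) = 2 - (-8 - 1*(-9)) = 2 - (-8 + 9) = 2 - 1*1 = 2 - 1 = 1)
u(-9, 1) + K(S(D(2, 3))) = (7/4)*(-9) + 1 = -63/4 + 1 = -59/4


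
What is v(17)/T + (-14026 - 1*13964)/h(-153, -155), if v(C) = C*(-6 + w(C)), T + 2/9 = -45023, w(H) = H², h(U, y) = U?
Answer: 1259463907/6888553 ≈ 182.83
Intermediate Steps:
T = -405209/9 (T = -2/9 - 45023 = -405209/9 ≈ -45023.)
v(C) = C*(-6 + C²)
v(17)/T + (-14026 - 1*13964)/h(-153, -155) = (17*(-6 + 17²))/(-405209/9) + (-14026 - 1*13964)/(-153) = (17*(-6 + 289))*(-9/405209) + (-14026 - 13964)*(-1/153) = (17*283)*(-9/405209) - 27990*(-1/153) = 4811*(-9/405209) + 3110/17 = -43299/405209 + 3110/17 = 1259463907/6888553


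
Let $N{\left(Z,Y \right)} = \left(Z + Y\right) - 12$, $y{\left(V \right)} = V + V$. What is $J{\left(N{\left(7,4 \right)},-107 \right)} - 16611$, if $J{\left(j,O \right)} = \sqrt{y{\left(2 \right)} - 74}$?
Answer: $-16611 + i \sqrt{70} \approx -16611.0 + 8.3666 i$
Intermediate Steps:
$y{\left(V \right)} = 2 V$
$N{\left(Z,Y \right)} = -12 + Y + Z$ ($N{\left(Z,Y \right)} = \left(Y + Z\right) - 12 = -12 + Y + Z$)
$J{\left(j,O \right)} = i \sqrt{70}$ ($J{\left(j,O \right)} = \sqrt{2 \cdot 2 - 74} = \sqrt{4 - 74} = \sqrt{-70} = i \sqrt{70}$)
$J{\left(N{\left(7,4 \right)},-107 \right)} - 16611 = i \sqrt{70} - 16611 = -16611 + i \sqrt{70}$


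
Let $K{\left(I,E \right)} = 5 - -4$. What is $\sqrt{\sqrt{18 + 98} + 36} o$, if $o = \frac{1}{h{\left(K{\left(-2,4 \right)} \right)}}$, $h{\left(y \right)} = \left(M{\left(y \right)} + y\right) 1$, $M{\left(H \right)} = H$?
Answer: $\frac{\sqrt{36 + 2 \sqrt{29}}}{18} \approx 0.37994$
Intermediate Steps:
$K{\left(I,E \right)} = 9$ ($K{\left(I,E \right)} = 5 + 4 = 9$)
$h{\left(y \right)} = 2 y$ ($h{\left(y \right)} = \left(y + y\right) 1 = 2 y 1 = 2 y$)
$o = \frac{1}{18}$ ($o = \frac{1}{2 \cdot 9} = \frac{1}{18} \approx 0.055556$)
$\sqrt{\sqrt{18 + 98} + 36} o = \sqrt{\sqrt{18 + 98} + 36} \cdot \frac{1}{18} = \sqrt{\sqrt{116} + 36} \cdot \frac{1}{18} = \sqrt{2 \sqrt{29} + 36} \cdot \frac{1}{18} = \sqrt{36 + 2 \sqrt{29}} \cdot \frac{1}{18} = \frac{\sqrt{36 + 2 \sqrt{29}}}{18}$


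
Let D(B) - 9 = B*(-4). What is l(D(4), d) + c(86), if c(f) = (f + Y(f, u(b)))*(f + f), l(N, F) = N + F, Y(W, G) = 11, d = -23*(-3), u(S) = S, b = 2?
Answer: 16746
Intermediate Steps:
d = 69
D(B) = 9 - 4*B (D(B) = 9 + B*(-4) = 9 - 4*B)
l(N, F) = F + N
c(f) = 2*f*(11 + f) (c(f) = (f + 11)*(f + f) = (11 + f)*(2*f) = 2*f*(11 + f))
l(D(4), d) + c(86) = (69 + (9 - 4*4)) + 2*86*(11 + 86) = (69 + (9 - 16)) + 2*86*97 = (69 - 7) + 16684 = 62 + 16684 = 16746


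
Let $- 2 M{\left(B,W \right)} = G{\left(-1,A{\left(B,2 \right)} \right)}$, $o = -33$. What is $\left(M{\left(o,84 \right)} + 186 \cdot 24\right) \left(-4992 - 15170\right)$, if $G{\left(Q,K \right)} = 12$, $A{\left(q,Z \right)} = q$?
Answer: $-89882196$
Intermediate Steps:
$M{\left(B,W \right)} = -6$ ($M{\left(B,W \right)} = \left(- \frac{1}{2}\right) 12 = -6$)
$\left(M{\left(o,84 \right)} + 186 \cdot 24\right) \left(-4992 - 15170\right) = \left(-6 + 186 \cdot 24\right) \left(-4992 - 15170\right) = \left(-6 + 4464\right) \left(-20162\right) = 4458 \left(-20162\right) = -89882196$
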